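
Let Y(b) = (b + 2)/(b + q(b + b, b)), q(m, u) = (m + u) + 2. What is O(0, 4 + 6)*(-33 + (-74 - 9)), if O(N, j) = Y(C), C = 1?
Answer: -58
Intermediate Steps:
q(m, u) = 2 + m + u
Y(b) = (2 + b)/(2 + 4*b) (Y(b) = (b + 2)/(b + (2 + (b + b) + b)) = (2 + b)/(b + (2 + 2*b + b)) = (2 + b)/(b + (2 + 3*b)) = (2 + b)/(2 + 4*b))
O(N, j) = 1/2 (O(N, j) = (2 + 1)/(2*(1 + 2*1)) = (1/2)*3/(1 + 2) = (1/2)*3/3 = (1/2)*(1/3)*3 = 1/2)
O(0, 4 + 6)*(-33 + (-74 - 9)) = (-33 + (-74 - 9))/2 = (-33 - 83)/2 = (1/2)*(-116) = -58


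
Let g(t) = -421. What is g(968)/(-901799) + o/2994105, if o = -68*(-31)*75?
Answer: 9588996007/180005392993 ≈ 0.053271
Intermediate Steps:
o = 158100 (o = 2108*75 = 158100)
g(968)/(-901799) + o/2994105 = -421/(-901799) + 158100/2994105 = -421*(-1/901799) + 158100*(1/2994105) = 421/901799 + 10540/199607 = 9588996007/180005392993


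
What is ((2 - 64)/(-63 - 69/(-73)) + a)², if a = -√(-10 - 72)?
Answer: (-2263 + 2265*I*√82)²/5130225 ≈ -81.002 - 18.095*I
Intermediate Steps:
a = -I*√82 (a = -√(-82) = -I*√82 ≈ -9.0554*I)
((2 - 64)/(-63 - 69/(-73)) + a)² = ((2 - 64)/(-63 - 69/(-73)) - I*√82)² = (-62/(-63 - 69*(-1/73)) - I*√82)² = (-62/(-63 + 69/73) - I*√82)² = (-62/(-4530/73) - I*√82)² = (-62*(-73/4530) - I*√82)² = (2263/2265 - I*√82)²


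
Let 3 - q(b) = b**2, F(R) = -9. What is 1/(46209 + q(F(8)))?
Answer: 1/46131 ≈ 2.1677e-5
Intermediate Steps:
q(b) = 3 - b**2
1/(46209 + q(F(8))) = 1/(46209 + (3 - 1*(-9)**2)) = 1/(46209 + (3 - 1*81)) = 1/(46209 + (3 - 81)) = 1/(46209 - 78) = 1/46131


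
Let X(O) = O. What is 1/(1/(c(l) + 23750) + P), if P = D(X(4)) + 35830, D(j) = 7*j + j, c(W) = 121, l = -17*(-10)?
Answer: 23871/856061803 ≈ 2.7885e-5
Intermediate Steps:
l = 170
D(j) = 8*j
P = 35862 (P = 8*4 + 35830 = 32 + 35830 = 35862)
1/(1/(c(l) + 23750) + P) = 1/(1/(121 + 23750) + 35862) = 1/(1/23871 + 35862) = 1/(856061803/23871) = 23871/856061803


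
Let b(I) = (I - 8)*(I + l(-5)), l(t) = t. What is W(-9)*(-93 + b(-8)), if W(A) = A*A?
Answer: 9315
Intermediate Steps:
W(A) = A**2
b(I) = (-8 + I)*(-5 + I) (b(I) = (I - 8)*(I - 5) = (-8 + I)*(-5 + I))
W(-9)*(-93 + b(-8)) = (-9)**2*(-93 + (40 + (-8)**2 - 13*(-8))) = 81*(-93 + (40 + 64 + 104)) = 81*(-93 + 208) = 81*115 = 9315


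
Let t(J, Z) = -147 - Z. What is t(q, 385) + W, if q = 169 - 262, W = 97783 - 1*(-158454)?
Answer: 255705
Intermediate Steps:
W = 256237 (W = 97783 + 158454 = 256237)
q = -93
t(q, 385) + W = (-147 - 1*385) + 256237 = (-147 - 385) + 256237 = -532 + 256237 = 255705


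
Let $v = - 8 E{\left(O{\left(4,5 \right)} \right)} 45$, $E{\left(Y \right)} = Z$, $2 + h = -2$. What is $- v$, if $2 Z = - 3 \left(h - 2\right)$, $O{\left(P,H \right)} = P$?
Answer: $3240$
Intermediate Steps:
$h = -4$ ($h = -2 - 2 = -4$)
$Z = 9$ ($Z = \frac{\left(-3\right) \left(-4 - 2\right)}{2} = \frac{\left(-3\right) \left(-6\right)}{2} = \frac{1}{2} \cdot 18 = 9$)
$E{\left(Y \right)} = 9$
$v = -3240$ ($v = \left(-8\right) 9 \cdot 45 = \left(-72\right) 45 = -3240$)
$- v = \left(-1\right) \left(-3240\right) = 3240$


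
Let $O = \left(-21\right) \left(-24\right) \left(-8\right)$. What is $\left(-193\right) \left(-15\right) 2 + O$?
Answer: $1758$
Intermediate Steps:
$O = -4032$ ($O = 504 \left(-8\right) = -4032$)
$\left(-193\right) \left(-15\right) 2 + O = \left(-193\right) \left(-15\right) 2 - 4032 = 2895 \cdot 2 - 4032 = 5790 - 4032 = 1758$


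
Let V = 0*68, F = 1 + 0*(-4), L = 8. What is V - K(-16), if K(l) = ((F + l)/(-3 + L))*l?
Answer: -48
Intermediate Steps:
F = 1 (F = 1 + 0 = 1)
V = 0
K(l) = l*(1/5 + l/5) (K(l) = ((1 + l)/(-3 + 8))*l = ((1 + l)/5)*l = ((1 + l)*(1/5))*l = (1/5 + l/5)*l = l*(1/5 + l/5))
V - K(-16) = 0 - (-16)*(1 - 16)/5 = 0 - (-16)*(-15)/5 = 0 - 1*48 = 0 - 48 = -48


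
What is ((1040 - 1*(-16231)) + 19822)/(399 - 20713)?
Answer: -5299/2902 ≈ -1.8260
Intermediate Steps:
((1040 - 1*(-16231)) + 19822)/(399 - 20713) = ((1040 + 16231) + 19822)/(-20314) = (17271 + 19822)*(-1/20314) = 37093*(-1/20314) = -5299/2902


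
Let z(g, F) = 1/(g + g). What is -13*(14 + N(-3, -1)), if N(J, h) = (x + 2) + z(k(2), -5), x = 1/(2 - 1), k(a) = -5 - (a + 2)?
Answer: -3965/18 ≈ -220.28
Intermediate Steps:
k(a) = -7 - a (k(a) = -5 - (2 + a) = -5 + (-2 - a) = -7 - a)
z(g, F) = 1/(2*g)
x = 1 (x = 1/1 = 1)
N(J, h) = 53/18 (N(J, h) = (1 + 2) + 1/(2*(-7 - 1*2)) = 3 + 1/(2*(-7 - 2)) = 3 + (½)/(-9) = 3 + (½)*(-⅑) = 3 - 1/18 = 53/18)
-13*(14 + N(-3, -1)) = -13*(14 + 53/18) = -13*305/18 = -3965/18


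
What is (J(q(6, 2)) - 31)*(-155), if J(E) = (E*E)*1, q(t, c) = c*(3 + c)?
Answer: -10695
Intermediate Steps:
J(E) = E² (J(E) = E²*1 = E²)
(J(q(6, 2)) - 31)*(-155) = ((2*(3 + 2))² - 31)*(-155) = ((2*5)² - 31)*(-155) = (10² - 31)*(-155) = (100 - 31)*(-155) = 69*(-155) = -10695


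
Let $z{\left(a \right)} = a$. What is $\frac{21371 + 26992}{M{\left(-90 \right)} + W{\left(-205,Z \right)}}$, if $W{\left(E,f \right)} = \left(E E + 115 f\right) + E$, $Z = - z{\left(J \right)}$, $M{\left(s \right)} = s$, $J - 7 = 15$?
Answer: $\frac{987}{800} \approx 1.2337$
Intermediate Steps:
$J = 22$ ($J = 7 + 15 = 22$)
$Z = -22$ ($Z = \left(-1\right) 22 = -22$)
$W{\left(E,f \right)} = E + E^{2} + 115 f$ ($W{\left(E,f \right)} = \left(E^{2} + 115 f\right) + E = E + E^{2} + 115 f$)
$\frac{21371 + 26992}{M{\left(-90 \right)} + W{\left(-205,Z \right)}} = \frac{21371 + 26992}{-90 + \left(-205 + \left(-205\right)^{2} + 115 \left(-22\right)\right)} = \frac{48363}{-90 - -39290} = \frac{48363}{-90 + 39290} = \frac{48363}{39200} = 48363 \cdot \frac{1}{39200} = \frac{987}{800}$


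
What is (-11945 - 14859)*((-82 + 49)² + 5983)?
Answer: -189557888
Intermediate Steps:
(-11945 - 14859)*((-82 + 49)² + 5983) = -26804*((-33)² + 5983) = -26804*(1089 + 5983) = -26804*7072 = -189557888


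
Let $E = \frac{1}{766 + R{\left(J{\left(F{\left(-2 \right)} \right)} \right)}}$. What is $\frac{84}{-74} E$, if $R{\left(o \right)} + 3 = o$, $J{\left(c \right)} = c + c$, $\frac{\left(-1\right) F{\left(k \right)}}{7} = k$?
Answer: $- \frac{6}{4181} \approx -0.0014351$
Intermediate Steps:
$F{\left(k \right)} = - 7 k$
$J{\left(c \right)} = 2 c$
$R{\left(o \right)} = -3 + o$
$E = \frac{1}{791}$ ($E = \frac{1}{766 - \left(3 - 2 \left(\left(-7\right) \left(-2\right)\right)\right)} = \frac{1}{766 + \left(-3 + 2 \cdot 14\right)} = \frac{1}{766 + \left(-3 + 28\right)} = \frac{1}{766 + 25} = \frac{1}{791} \approx 0.0012642$)
$\frac{84}{-74} E = \frac{84}{-74} \cdot \frac{1}{791} = 84 \left(- \frac{1}{74}\right) \frac{1}{791} = \left(- \frac{42}{37}\right) \frac{1}{791} = - \frac{6}{4181}$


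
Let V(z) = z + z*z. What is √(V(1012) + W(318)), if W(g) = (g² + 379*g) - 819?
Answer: √1245983 ≈ 1116.2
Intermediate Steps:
V(z) = z + z²
W(g) = -819 + g² + 379*g
√(V(1012) + W(318)) = √(1012*(1 + 1012) + (-819 + 318² + 379*318)) = √(1012*1013 + (-819 + 101124 + 120522)) = √(1025156 + 220827) = √1245983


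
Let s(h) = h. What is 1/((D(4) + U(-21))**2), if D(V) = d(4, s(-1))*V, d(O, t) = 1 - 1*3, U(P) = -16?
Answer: 1/576 ≈ 0.0017361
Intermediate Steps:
d(O, t) = -2 (d(O, t) = 1 - 3 = -2)
D(V) = -2*V
1/((D(4) + U(-21))**2) = 1/((-2*4 - 16)**2) = 1/((-8 - 16)**2) = 1/((-24)**2) = 1/576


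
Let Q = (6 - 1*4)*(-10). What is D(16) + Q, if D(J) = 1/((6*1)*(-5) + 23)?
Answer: -141/7 ≈ -20.143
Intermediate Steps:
Q = -20 (Q = (6 - 4)*(-10) = 2*(-10) = -20)
D(J) = -1/7 (D(J) = 1/(6*(-5) + 23) = 1/(-30 + 23) = 1/(-7) = -1/7)
D(16) + Q = -1/7 - 20 = -141/7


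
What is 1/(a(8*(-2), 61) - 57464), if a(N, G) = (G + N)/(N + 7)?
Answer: -1/57469 ≈ -1.7401e-5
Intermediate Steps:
a(N, G) = (G + N)/(7 + N)
1/(a(8*(-2), 61) - 57464) = 1/((61 + 8*(-2))/(7 + 8*(-2)) - 57464) = 1/((61 - 16)/(7 - 16) - 57464) = 1/(45/(-9) - 57464) = 1/(-1/9*45 - 57464) = 1/(-5 - 57464) = 1/(-57469) = -1/57469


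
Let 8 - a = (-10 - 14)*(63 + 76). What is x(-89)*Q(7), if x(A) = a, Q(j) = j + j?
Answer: 46816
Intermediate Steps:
Q(j) = 2*j
a = 3344 (a = 8 - (-10 - 14)*(63 + 76) = 8 - (-24)*139 = 8 - 1*(-3336) = 8 + 3336 = 3344)
x(A) = 3344
x(-89)*Q(7) = 3344*(2*7) = 3344*14 = 46816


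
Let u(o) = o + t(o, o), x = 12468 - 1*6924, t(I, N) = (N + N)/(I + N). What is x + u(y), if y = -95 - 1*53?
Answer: 5397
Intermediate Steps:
t(I, N) = 2*N/(I + N) (t(I, N) = (2*N)/(I + N) = 2*N/(I + N))
x = 5544 (x = 12468 - 6924 = 5544)
y = -148 (y = -95 - 53 = -148)
u(o) = 1 + o (u(o) = o + 2*o/(o + o) = o + 2*o/((2*o)) = o + 2*o*(1/(2*o)) = o + 1 = 1 + o)
x + u(y) = 5544 + (1 - 148) = 5544 - 147 = 5397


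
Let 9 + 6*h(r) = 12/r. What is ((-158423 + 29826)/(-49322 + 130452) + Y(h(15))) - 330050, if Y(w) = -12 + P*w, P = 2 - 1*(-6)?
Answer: -2295338201/6954 ≈ -3.3007e+5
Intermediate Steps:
P = 8 (P = 2 + 6 = 8)
h(r) = -3/2 + 2/r (h(r) = -3/2 + (12/r)/6 = -3/2 + 2/r)
Y(w) = -12 + 8*w
((-158423 + 29826)/(-49322 + 130452) + Y(h(15))) - 330050 = ((-158423 + 29826)/(-49322 + 130452) + (-12 + 8*(-3/2 + 2/15))) - 330050 = (-128597/81130 + (-12 + 8*(-3/2 + 2*(1/15)))) - 330050 = (-128597*1/81130 + (-12 + 8*(-3/2 + 2/15))) - 330050 = (-18371/11590 + (-12 + 8*(-41/30))) - 330050 = (-18371/11590 + (-12 - 164/15)) - 330050 = (-18371/11590 - 344/15) - 330050 = -170501/6954 - 330050 = -2295338201/6954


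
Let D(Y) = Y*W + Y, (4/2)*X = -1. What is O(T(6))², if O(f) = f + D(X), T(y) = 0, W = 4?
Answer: 25/4 ≈ 6.2500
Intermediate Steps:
X = -½ (X = (½)*(-1) = -½ ≈ -0.50000)
D(Y) = 5*Y (D(Y) = Y*4 + Y = 4*Y + Y = 5*Y)
O(f) = -5/2 + f (O(f) = f + 5*(-½) = f - 5/2 = -5/2 + f)
O(T(6))² = (-5/2 + 0)² = (-5/2)² = 25/4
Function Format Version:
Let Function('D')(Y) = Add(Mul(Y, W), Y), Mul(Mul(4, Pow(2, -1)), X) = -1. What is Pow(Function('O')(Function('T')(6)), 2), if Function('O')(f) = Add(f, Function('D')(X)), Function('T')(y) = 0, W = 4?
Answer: Rational(25, 4) ≈ 6.2500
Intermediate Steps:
X = Rational(-1, 2) (X = Mul(Rational(1, 2), -1) = Rational(-1, 2) ≈ -0.50000)
Function('D')(Y) = Mul(5, Y) (Function('D')(Y) = Add(Mul(Y, 4), Y) = Add(Mul(4, Y), Y) = Mul(5, Y))
Function('O')(f) = Add(Rational(-5, 2), f) (Function('O')(f) = Add(f, Mul(5, Rational(-1, 2))) = Add(f, Rational(-5, 2)) = Add(Rational(-5, 2), f))
Pow(Function('O')(Function('T')(6)), 2) = Pow(Add(Rational(-5, 2), 0), 2) = Pow(Rational(-5, 2), 2) = Rational(25, 4)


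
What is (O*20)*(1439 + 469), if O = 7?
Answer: 267120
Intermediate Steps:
(O*20)*(1439 + 469) = (7*20)*(1439 + 469) = 140*1908 = 267120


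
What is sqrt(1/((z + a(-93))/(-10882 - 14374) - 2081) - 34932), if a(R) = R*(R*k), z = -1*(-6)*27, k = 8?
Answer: 2*I*sqrt(6046752429600390890)/26313545 ≈ 186.9*I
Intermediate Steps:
z = 162 (z = 6*27 = 162)
a(R) = 8*R**2 (a(R) = R*(R*8) = R*(8*R) = 8*R**2)
sqrt(1/((z + a(-93))/(-10882 - 14374) - 2081) - 34932) = sqrt(1/((162 + 8*(-93)**2)/(-10882 - 14374) - 2081) - 34932) = sqrt(1/((162 + 8*8649)/(-25256) - 2081) - 34932) = sqrt(1/((162 + 69192)*(-1/25256) - 2081) - 34932) = sqrt(1/(69354*(-1/25256) - 2081) - 34932) = sqrt(1/(-34677/12628 - 2081) - 34932) = sqrt(1/(-26313545/12628) - 34932) = sqrt(-12628/26313545 - 34932) = sqrt(-919184766568/26313545) = 2*I*sqrt(6046752429600390890)/26313545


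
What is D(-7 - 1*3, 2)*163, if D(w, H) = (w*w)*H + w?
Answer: 30970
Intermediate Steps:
D(w, H) = w + H*w² (D(w, H) = w²*H + w = H*w² + w = w + H*w²)
D(-7 - 1*3, 2)*163 = ((-7 - 1*3)*(1 + 2*(-7 - 1*3)))*163 = ((-7 - 3)*(1 + 2*(-7 - 3)))*163 = -10*(1 + 2*(-10))*163 = -10*(1 - 20)*163 = -10*(-19)*163 = 190*163 = 30970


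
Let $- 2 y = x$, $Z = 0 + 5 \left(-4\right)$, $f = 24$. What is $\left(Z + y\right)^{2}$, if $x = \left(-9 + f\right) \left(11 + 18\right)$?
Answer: $\frac{225625}{4} \approx 56406.0$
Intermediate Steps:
$x = 435$ ($x = \left(-9 + 24\right) \left(11 + 18\right) = 15 \cdot 29 = 435$)
$Z = -20$ ($Z = 0 - 20 = -20$)
$y = - \frac{435}{2}$ ($y = \left(- \frac{1}{2}\right) 435 = - \frac{435}{2} \approx -217.5$)
$\left(Z + y\right)^{2} = \left(-20 - \frac{435}{2}\right)^{2} = \left(- \frac{475}{2}\right)^{2} = \frac{225625}{4}$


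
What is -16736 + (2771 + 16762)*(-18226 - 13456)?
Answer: -618861242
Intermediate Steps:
-16736 + (2771 + 16762)*(-18226 - 13456) = -16736 + 19533*(-31682) = -16736 - 618844506 = -618861242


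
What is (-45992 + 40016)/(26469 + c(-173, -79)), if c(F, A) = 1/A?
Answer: -236052/1045525 ≈ -0.22577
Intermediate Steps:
(-45992 + 40016)/(26469 + c(-173, -79)) = (-45992 + 40016)/(26469 + 1/(-79)) = -5976/(26469 - 1/79) = -5976/2091050/79 = -5976*79/2091050 = -236052/1045525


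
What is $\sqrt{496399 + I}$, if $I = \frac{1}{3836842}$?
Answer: $\frac{\sqrt{7307666661610633478}}{3836842} \approx 704.56$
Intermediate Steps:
$I = \frac{1}{3836842} \approx 2.6063 \cdot 10^{-7}$
$\sqrt{496399 + I} = \sqrt{496399 + \frac{1}{3836842}} = \sqrt{\frac{1904604531959}{3836842}} = \frac{\sqrt{7307666661610633478}}{3836842}$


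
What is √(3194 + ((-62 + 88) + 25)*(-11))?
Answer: √2633 ≈ 51.313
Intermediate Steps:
√(3194 + ((-62 + 88) + 25)*(-11)) = √(3194 + (26 + 25)*(-11)) = √(3194 + 51*(-11)) = √(3194 - 561) = √2633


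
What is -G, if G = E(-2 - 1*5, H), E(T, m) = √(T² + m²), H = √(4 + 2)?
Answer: -√55 ≈ -7.4162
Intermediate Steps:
H = √6 ≈ 2.4495
G = √55 (G = √((-2 - 1*5)² + (√6)²) = √((-2 - 5)² + 6) = √((-7)² + 6) = √(49 + 6) = √55 ≈ 7.4162)
-G = -√55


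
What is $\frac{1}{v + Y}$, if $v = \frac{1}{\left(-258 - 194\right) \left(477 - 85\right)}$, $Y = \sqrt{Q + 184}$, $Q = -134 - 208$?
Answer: $- \frac{177184}{4960278837249} - \frac{31394169856 i \sqrt{158}}{4960278837249} \approx -3.5721 \cdot 10^{-8} - 0.079556 i$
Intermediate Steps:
$Q = -342$
$Y = i \sqrt{158}$ ($Y = \sqrt{-342 + 184} = \sqrt{-158} = i \sqrt{158} \approx 12.57 i$)
$v = - \frac{1}{177184}$ ($v = \frac{1}{\left(-452\right) 392} = \frac{1}{-177184} = - \frac{1}{177184} \approx -5.6439 \cdot 10^{-6}$)
$\frac{1}{v + Y} = \frac{1}{- \frac{1}{177184} + i \sqrt{158}}$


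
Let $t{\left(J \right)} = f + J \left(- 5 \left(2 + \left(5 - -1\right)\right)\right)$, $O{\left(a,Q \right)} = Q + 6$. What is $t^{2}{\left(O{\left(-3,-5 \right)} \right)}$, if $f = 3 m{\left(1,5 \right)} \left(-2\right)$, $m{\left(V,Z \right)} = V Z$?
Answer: $4900$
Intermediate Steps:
$O{\left(a,Q \right)} = 6 + Q$
$f = -30$ ($f = 3 \cdot 1 \cdot 5 \left(-2\right) = 3 \cdot 5 \left(-2\right) = 15 \left(-2\right) = -30$)
$t{\left(J \right)} = -30 - 40 J$ ($t{\left(J \right)} = -30 + J \left(- 5 \left(2 + \left(5 - -1\right)\right)\right) = -30 + J \left(- 5 \left(2 + \left(5 + 1\right)\right)\right) = -30 + J \left(- 5 \left(2 + 6\right)\right) = -30 + J \left(\left(-5\right) 8\right) = -30 + J \left(-40\right) = -30 - 40 J$)
$t^{2}{\left(O{\left(-3,-5 \right)} \right)} = \left(-30 - 40 \left(6 - 5\right)\right)^{2} = \left(-30 - 40\right)^{2} = \left(-70\right)^{2} = 4900$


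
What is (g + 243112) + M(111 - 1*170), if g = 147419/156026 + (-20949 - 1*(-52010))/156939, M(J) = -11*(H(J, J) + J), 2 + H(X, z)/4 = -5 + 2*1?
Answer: 5974284454406161/24486564414 ≈ 2.4398e+5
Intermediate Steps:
H(X, z) = -20 (H(X, z) = -8 + 4*(-5 + 2*1) = -8 + 4*(-5 + 2) = -8 + 4*(-3) = -8 - 12 = -20)
M(J) = 220 - 11*J (M(J) = -11*(-20 + J) = 220 - 11*J)
g = 27982114027/24486564414 (g = 147419*(1/156026) + (-20949 + 52010)*(1/156939) = 147419/156026 + 31061*(1/156939) = 147419/156026 + 31061/156939 = 27982114027/24486564414 ≈ 1.1428)
(g + 243112) + M(111 - 1*170) = (27982114027/24486564414 + 243112) + (220 - 11*(111 - 1*170)) = 5953005629930395/24486564414 + (220 - 11*(111 - 170)) = 5953005629930395/24486564414 + (220 - 11*(-59)) = 5953005629930395/24486564414 + (220 + 649) = 5953005629930395/24486564414 + 869 = 5974284454406161/24486564414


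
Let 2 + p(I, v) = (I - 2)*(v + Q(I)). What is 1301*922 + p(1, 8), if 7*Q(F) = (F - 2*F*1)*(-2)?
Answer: 8396582/7 ≈ 1.1995e+6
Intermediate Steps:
Q(F) = 2*F/7 (Q(F) = ((F - 2*F*1)*(-2))/7 = ((F - 2*F)*(-2))/7 = (-F*(-2))/7 = (2*F)/7 = 2*F/7)
p(I, v) = -2 + (-2 + I)*(v + 2*I/7) (p(I, v) = -2 + (I - 2)*(v + 2*I/7) = -2 + (-2 + I)*(v + 2*I/7))
1301*922 + p(1, 8) = 1301*922 + (-2 - 2*8 - 4/7*1 + (2/7)*1² + 1*8) = 1199522 + (-2 - 16 - 4/7 + (2/7)*1 + 8) = 1199522 + (-2 - 16 - 4/7 + 2/7 + 8) = 1199522 - 72/7 = 8396582/7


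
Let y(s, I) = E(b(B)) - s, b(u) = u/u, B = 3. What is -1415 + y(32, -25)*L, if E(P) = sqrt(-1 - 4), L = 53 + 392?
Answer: -15655 + 445*I*sqrt(5) ≈ -15655.0 + 995.05*I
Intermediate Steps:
b(u) = 1
L = 445
E(P) = I*sqrt(5) (E(P) = sqrt(-5) = I*sqrt(5))
y(s, I) = -s + I*sqrt(5) (y(s, I) = I*sqrt(5) - s = -s + I*sqrt(5))
-1415 + y(32, -25)*L = -1415 + (-1*32 + I*sqrt(5))*445 = -1415 + (-32 + I*sqrt(5))*445 = -1415 + (-14240 + 445*I*sqrt(5)) = -15655 + 445*I*sqrt(5)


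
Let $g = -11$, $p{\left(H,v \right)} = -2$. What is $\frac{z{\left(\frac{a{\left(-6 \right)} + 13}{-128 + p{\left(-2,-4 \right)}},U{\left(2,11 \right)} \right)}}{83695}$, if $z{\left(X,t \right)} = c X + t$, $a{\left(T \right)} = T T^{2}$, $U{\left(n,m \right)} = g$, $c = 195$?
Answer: $\frac{587}{167390} \approx 0.0035068$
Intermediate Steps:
$U{\left(n,m \right)} = -11$
$a{\left(T \right)} = T^{3}$
$z{\left(X,t \right)} = t + 195 X$ ($z{\left(X,t \right)} = 195 X + t = t + 195 X$)
$\frac{z{\left(\frac{a{\left(-6 \right)} + 13}{-128 + p{\left(-2,-4 \right)}},U{\left(2,11 \right)} \right)}}{83695} = \frac{-11 + 195 \frac{\left(-6\right)^{3} + 13}{-128 - 2}}{83695} = \left(-11 + 195 \frac{-216 + 13}{-130}\right) \frac{1}{83695} = \left(-11 + 195 \left(\left(-203\right) \left(- \frac{1}{130}\right)\right)\right) \frac{1}{83695} = \left(-11 + 195 \cdot \frac{203}{130}\right) \frac{1}{83695} = \left(-11 + \frac{609}{2}\right) \frac{1}{83695} = \frac{587}{2} \cdot \frac{1}{83695} = \frac{587}{167390}$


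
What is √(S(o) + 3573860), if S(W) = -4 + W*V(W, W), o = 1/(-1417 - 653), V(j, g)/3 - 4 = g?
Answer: √15313615549563/2070 ≈ 1890.5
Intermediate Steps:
V(j, g) = 12 + 3*g
o = -1/2070 (o = 1/(-2070) = -1/2070 ≈ -0.00048309)
S(W) = -4 + W*(12 + 3*W)
√(S(o) + 3573860) = √((-4 + 3*(-1/2070)*(4 - 1/2070)) + 3573860) = √((-4 + 3*(-1/2070)*(8279/2070)) + 3573860) = √((-4 - 8279/1428300) + 3573860) = √(-5721479/1428300 + 3573860) = √(5104538516521/1428300) = √15313615549563/2070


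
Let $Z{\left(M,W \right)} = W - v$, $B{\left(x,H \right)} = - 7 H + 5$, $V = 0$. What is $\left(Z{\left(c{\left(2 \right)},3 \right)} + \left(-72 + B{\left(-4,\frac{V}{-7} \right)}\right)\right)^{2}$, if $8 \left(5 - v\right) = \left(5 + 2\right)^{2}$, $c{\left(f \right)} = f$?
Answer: $\frac{253009}{64} \approx 3953.3$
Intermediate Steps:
$v = - \frac{9}{8}$ ($v = 5 - \frac{\left(5 + 2\right)^{2}}{8} = 5 - \frac{7^{2}}{8} = 5 - \frac{49}{8} = - \frac{9}{8} \approx -1.125$)
$B{\left(x,H \right)} = 5 - 7 H$
$Z{\left(M,W \right)} = \frac{9}{8} + W$ ($Z{\left(M,W \right)} = W - - \frac{9}{8} = W + \frac{9}{8} = \frac{9}{8} + W$)
$\left(Z{\left(c{\left(2 \right)},3 \right)} + \left(-72 + B{\left(-4,\frac{V}{-7} \right)}\right)\right)^{2} = \left(\left(\frac{9}{8} + 3\right) - \left(67 + 7 \cdot 0 \frac{1}{-7}\right)\right)^{2} = \left(\frac{33}{8} - \left(67 + 7 \cdot 0 \left(- \frac{1}{7}\right)\right)\right)^{2} = \left(\frac{33}{8} + \left(-72 + \left(5 - 0\right)\right)\right)^{2} = \left(\frac{33}{8} + \left(-72 + \left(5 + 0\right)\right)\right)^{2} = \left(\frac{33}{8} + \left(-72 + 5\right)\right)^{2} = \left(\frac{33}{8} - 67\right)^{2} = \left(- \frac{503}{8}\right)^{2} = \frac{253009}{64}$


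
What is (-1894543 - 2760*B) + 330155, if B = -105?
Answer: -1274588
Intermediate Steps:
(-1894543 - 2760*B) + 330155 = (-1894543 - 2760*(-105)) + 330155 = (-1894543 + 289800) + 330155 = -1604743 + 330155 = -1274588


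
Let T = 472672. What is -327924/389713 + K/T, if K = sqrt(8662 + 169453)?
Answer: -327924/389713 + 7*sqrt(3635)/472672 ≈ -0.84056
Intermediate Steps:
K = 7*sqrt(3635) (K = sqrt(178115) = 7*sqrt(3635) ≈ 422.04)
-327924/389713 + K/T = -327924/389713 + (7*sqrt(3635))/472672 = -327924*1/389713 + (7*sqrt(3635))*(1/472672) = -327924/389713 + 7*sqrt(3635)/472672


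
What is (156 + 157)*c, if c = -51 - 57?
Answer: -33804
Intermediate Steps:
c = -108
(156 + 157)*c = (156 + 157)*(-108) = 313*(-108) = -33804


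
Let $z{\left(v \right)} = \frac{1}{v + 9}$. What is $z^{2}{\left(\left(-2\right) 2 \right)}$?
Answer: $\frac{1}{25} \approx 0.04$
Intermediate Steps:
$z{\left(v \right)} = \frac{1}{9 + v}$
$z^{2}{\left(\left(-2\right) 2 \right)} = \left(\frac{1}{9 - 4}\right)^{2} = \left(\frac{1}{5}\right)^{2} = \frac{1}{25}$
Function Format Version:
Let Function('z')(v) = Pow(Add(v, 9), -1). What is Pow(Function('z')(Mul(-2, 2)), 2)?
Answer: Rational(1, 25) ≈ 0.040000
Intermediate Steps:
Function('z')(v) = Pow(Add(9, v), -1)
Pow(Function('z')(Mul(-2, 2)), 2) = Pow(Pow(Add(9, Mul(-2, 2)), -1), 2) = Pow(Pow(Add(9, -4), -1), 2) = Pow(Pow(5, -1), 2) = Pow(Rational(1, 5), 2) = Rational(1, 25)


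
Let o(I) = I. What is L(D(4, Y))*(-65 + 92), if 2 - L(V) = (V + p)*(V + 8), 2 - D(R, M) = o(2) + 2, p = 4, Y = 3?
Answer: -270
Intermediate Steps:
D(R, M) = -2 (D(R, M) = 2 - (2 + 2) = 2 - 1*4 = 2 - 4 = -2)
L(V) = 2 - (4 + V)*(8 + V) (L(V) = 2 - (V + 4)*(V + 8) = 2 - (4 + V)*(8 + V))
L(D(4, Y))*(-65 + 92) = (-30 - 1*(-2)**2 - 12*(-2))*(-65 + 92) = (-30 - 1*4 + 24)*27 = (-30 - 4 + 24)*27 = -10*27 = -270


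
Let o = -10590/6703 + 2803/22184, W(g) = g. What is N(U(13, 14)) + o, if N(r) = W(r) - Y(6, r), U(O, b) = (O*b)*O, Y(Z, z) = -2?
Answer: 351903925485/148699352 ≈ 2366.5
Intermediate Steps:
U(O, b) = b*O**2
o = -216140051/148699352 (o = -10590*1/6703 + 2803*(1/22184) = -10590/6703 + 2803/22184 = -216140051/148699352 ≈ -1.4535)
N(r) = 2 + r (N(r) = r - 1*(-2) = r + 2 = 2 + r)
N(U(13, 14)) + o = (2 + 14*13**2) - 216140051/148699352 = (2 + 14*169) - 216140051/148699352 = (2 + 2366) - 216140051/148699352 = 2368 - 216140051/148699352 = 351903925485/148699352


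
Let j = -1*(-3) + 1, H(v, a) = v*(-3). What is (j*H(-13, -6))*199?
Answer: 31044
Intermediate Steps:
H(v, a) = -3*v
j = 4 (j = 3 + 1 = 4)
(j*H(-13, -6))*199 = (4*(-3*(-13)))*199 = (4*39)*199 = 156*199 = 31044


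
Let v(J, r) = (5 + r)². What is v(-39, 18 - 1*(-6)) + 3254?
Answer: 4095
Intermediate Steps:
v(-39, 18 - 1*(-6)) + 3254 = (5 + (18 - 1*(-6)))² + 3254 = (5 + (18 + 6))² + 3254 = (5 + 24)² + 3254 = 29² + 3254 = 841 + 3254 = 4095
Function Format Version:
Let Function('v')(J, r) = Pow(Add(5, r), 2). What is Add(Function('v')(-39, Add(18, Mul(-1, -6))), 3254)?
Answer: 4095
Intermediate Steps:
Add(Function('v')(-39, Add(18, Mul(-1, -6))), 3254) = Add(Pow(Add(5, Add(18, Mul(-1, -6))), 2), 3254) = Add(Pow(Add(5, Add(18, 6)), 2), 3254) = Add(Pow(Add(5, 24), 2), 3254) = Add(Pow(29, 2), 3254) = Add(841, 3254) = 4095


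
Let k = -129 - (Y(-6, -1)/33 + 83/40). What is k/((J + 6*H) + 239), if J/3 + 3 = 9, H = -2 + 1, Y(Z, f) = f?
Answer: -172979/331320 ≈ -0.52209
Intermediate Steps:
H = -1
J = 18 (J = -9 + 3*9 = -9 + 27 = 18)
k = -172979/1320 (k = -129 - (-1/33 + 83/40) = -129 - 1*2699/1320 = -129 - 2699/1320 = -172979/1320 ≈ -131.04)
k/((J + 6*H) + 239) = -172979/1320/((18 + 6*(-1)) + 239) = -172979/1320/((18 - 6) + 239) = -172979/1320/(12 + 239) = -172979/1320/251 = (1/251)*(-172979/1320) = -172979/331320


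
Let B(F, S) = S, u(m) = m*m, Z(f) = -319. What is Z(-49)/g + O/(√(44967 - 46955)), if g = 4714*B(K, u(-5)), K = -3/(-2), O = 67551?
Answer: -319/117850 - 67551*I*√497/994 ≈ -0.0027068 - 1515.0*I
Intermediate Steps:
u(m) = m²
K = 3/2 (K = -3*(-½) = 3/2 ≈ 1.5000)
g = 117850 (g = 4714*(-5)² = 4714*25 = 117850)
Z(-49)/g + O/(√(44967 - 46955)) = -319/117850 + 67551/(√(44967 - 46955)) = -319*1/117850 + 67551/(√(-1988)) = -319/117850 + 67551/((2*I*√497)) = -319/117850 + 67551*(-I*√497/994) = -319/117850 - 67551*I*√497/994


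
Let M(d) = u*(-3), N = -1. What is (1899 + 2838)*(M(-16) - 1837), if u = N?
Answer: -8687658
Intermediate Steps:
u = -1
M(d) = 3 (M(d) = -1*(-3) = 3)
(1899 + 2838)*(M(-16) - 1837) = (1899 + 2838)*(3 - 1837) = 4737*(-1834) = -8687658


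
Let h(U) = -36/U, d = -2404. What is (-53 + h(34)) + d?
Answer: -41787/17 ≈ -2458.1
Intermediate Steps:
(-53 + h(34)) + d = (-53 - 36/34) - 2404 = (-53 - 36*1/34) - 2404 = (-53 - 18/17) - 2404 = -919/17 - 2404 = -41787/17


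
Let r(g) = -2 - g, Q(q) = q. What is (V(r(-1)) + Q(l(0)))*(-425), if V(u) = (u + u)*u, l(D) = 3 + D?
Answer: -2125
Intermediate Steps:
V(u) = 2*u**2 (V(u) = (2*u)*u = 2*u**2)
(V(r(-1)) + Q(l(0)))*(-425) = (2*(-2 - 1*(-1))**2 + (3 + 0))*(-425) = (2*(-2 + 1)**2 + 3)*(-425) = (2*(-1)**2 + 3)*(-425) = (2*1 + 3)*(-425) = (2 + 3)*(-425) = 5*(-425) = -2125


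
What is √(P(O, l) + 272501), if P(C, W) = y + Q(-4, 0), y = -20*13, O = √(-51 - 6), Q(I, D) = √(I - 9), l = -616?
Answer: √(272241 + I*√13) ≈ 521.77 + 0.003*I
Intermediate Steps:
Q(I, D) = √(-9 + I)
O = I*√57 (O = √(-57) = I*√57 ≈ 7.5498*I)
y = -260
P(C, W) = -260 + I*√13 (P(C, W) = -260 + √(-9 - 4) = -260 + √(-13) = -260 + I*√13)
√(P(O, l) + 272501) = √((-260 + I*√13) + 272501) = √(272241 + I*√13)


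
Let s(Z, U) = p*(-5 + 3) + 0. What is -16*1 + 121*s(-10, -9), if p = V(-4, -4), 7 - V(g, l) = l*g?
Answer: 2162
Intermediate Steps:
V(g, l) = 7 - g*l (V(g, l) = 7 - l*g = 7 - g*l)
p = -9 (p = 7 - 1*(-4)*(-4) = 7 - 16 = -9)
s(Z, U) = 18 (s(Z, U) = -9*(-5 + 3) + 0 = -9*(-2) + 0 = 18 + 0 = 18)
-16*1 + 121*s(-10, -9) = -16*1 + 121*18 = -16 + 2178 = 2162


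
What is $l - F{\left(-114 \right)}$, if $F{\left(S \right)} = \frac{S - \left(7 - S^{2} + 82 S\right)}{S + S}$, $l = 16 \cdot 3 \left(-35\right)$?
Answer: $- \frac{360817}{228} \approx -1582.5$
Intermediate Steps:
$l = -1680$ ($l = 48 \left(-35\right) = -1680$)
$F{\left(S \right)} = \frac{-7 + S^{2} - 81 S}{2 S}$ ($F{\left(S \right)} = \frac{S - \left(7 - S^{2} + 82 S\right)}{2 S} = \left(-7 + S^{2} - 81 S\right) \frac{1}{2 S} = \frac{-7 + S^{2} - 81 S}{2 S}$)
$l - F{\left(-114 \right)} = -1680 - \frac{-7 - 114 \left(-81 - 114\right)}{2 \left(-114\right)} = -1680 - \frac{1}{2} \left(- \frac{1}{114}\right) \left(-7 - -22230\right) = -1680 - \frac{1}{2} \left(- \frac{1}{114}\right) \left(-7 + 22230\right) = -1680 - \frac{1}{2} \left(- \frac{1}{114}\right) 22223 = -1680 - - \frac{22223}{228} = -1680 + \frac{22223}{228} = - \frac{360817}{228}$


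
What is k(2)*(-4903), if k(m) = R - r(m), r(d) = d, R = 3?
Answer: -4903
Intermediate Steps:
k(m) = 3 - m
k(2)*(-4903) = (3 - 1*2)*(-4903) = (3 - 2)*(-4903) = 1*(-4903) = -4903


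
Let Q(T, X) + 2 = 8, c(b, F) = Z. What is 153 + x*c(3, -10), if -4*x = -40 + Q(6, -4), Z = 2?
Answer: 170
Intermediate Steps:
c(b, F) = 2
Q(T, X) = 6 (Q(T, X) = -2 + 8 = 6)
x = 17/2 (x = -(-40 + 6)/4 = -¼*(-34) = 17/2 ≈ 8.5000)
153 + x*c(3, -10) = 153 + (17/2)*2 = 153 + 17 = 170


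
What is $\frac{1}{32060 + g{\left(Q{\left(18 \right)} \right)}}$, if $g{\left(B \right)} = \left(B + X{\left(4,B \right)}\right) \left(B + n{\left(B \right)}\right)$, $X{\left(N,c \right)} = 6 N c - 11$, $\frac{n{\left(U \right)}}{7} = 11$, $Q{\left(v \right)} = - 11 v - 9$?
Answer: $\frac{1}{706240} \approx 1.4159 \cdot 10^{-6}$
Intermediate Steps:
$Q{\left(v \right)} = -9 - 11 v$
$n{\left(U \right)} = 77$ ($n{\left(U \right)} = 7 \cdot 11 = 77$)
$X{\left(N,c \right)} = -11 + 6 N c$ ($X{\left(N,c \right)} = 6 N c - 11 = -11 + 6 N c$)
$g{\left(B \right)} = \left(-11 + 25 B\right) \left(77 + B\right)$ ($g{\left(B \right)} = \left(B + \left(-11 + 6 \cdot 4 B\right)\right) \left(B + 77\right) = \left(B + \left(-11 + 24 B\right)\right) \left(77 + B\right) = \left(-11 + 25 B\right) \left(77 + B\right)$)
$\frac{1}{32060 + g{\left(Q{\left(18 \right)} \right)}} = \frac{1}{32060 + \left(-847 + 25 \left(-9 - 198\right)^{2} + 1914 \left(-9 - 198\right)\right)} = \frac{1}{32060 + \left(-847 + 25 \left(-207\right)^{2} + 1914 \left(-207\right)\right)} = \frac{1}{32060 - -674180} = \frac{1}{32060 + 674180} = \frac{1}{706240}$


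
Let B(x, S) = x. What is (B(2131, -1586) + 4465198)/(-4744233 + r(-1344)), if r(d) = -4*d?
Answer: -4467329/4738857 ≈ -0.94270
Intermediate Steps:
(B(2131, -1586) + 4465198)/(-4744233 + r(-1344)) = (2131 + 4465198)/(-4744233 - 4*(-1344)) = 4467329/(-4744233 + 5376) = 4467329/(-4738857) = 4467329*(-1/4738857) = -4467329/4738857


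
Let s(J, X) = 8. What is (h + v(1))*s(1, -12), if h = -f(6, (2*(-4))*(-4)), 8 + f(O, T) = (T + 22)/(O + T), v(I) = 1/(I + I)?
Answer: 1076/19 ≈ 56.632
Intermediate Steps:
v(I) = 1/(2*I)
f(O, T) = -8 + (22 + T)/(O + T) (f(O, T) = -8 + (T + 22)/(O + T) = -8 + (22 + T)/(O + T))
h = 125/19 (h = -(22 - 8*6 - 7*2*(-4)*(-4))/(6 + (2*(-4))*(-4)) = -(22 - 48 - (-56)*(-4))/(6 - 8*(-4)) = -(22 - 48 - 7*32)/(6 + 32) = -(22 - 48 - 224)/38 = -(-250)/38 = -1*(-125/19) = 125/19 ≈ 6.5789)
(h + v(1))*s(1, -12) = (125/19 + (½)/1)*8 = (125/19 + (½)*1)*8 = (125/19 + ½)*8 = (269/38)*8 = 1076/19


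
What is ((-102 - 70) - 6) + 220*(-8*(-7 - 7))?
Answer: 24462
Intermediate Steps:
((-102 - 70) - 6) + 220*(-8*(-7 - 7)) = (-172 - 6) + 220*(-8*(-14)) = -178 + 220*112 = -178 + 24640 = 24462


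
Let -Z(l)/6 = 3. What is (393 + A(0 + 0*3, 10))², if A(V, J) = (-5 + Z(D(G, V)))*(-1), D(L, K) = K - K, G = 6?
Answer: 173056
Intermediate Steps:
D(L, K) = 0
Z(l) = -18 (Z(l) = -6*3 = -18)
A(V, J) = 23 (A(V, J) = (-5 - 18)*(-1) = -23*(-1) = 23)
(393 + A(0 + 0*3, 10))² = (393 + 23)² = 416² = 173056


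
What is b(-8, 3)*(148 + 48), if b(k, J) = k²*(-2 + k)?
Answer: -125440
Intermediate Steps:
b(-8, 3)*(148 + 48) = ((-8)²*(-2 - 8))*(148 + 48) = (64*(-10))*196 = -640*196 = -125440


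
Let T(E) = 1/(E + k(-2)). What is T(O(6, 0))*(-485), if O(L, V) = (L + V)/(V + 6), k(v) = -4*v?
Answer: -485/9 ≈ -53.889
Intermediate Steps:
O(L, V) = (L + V)/(6 + V)
T(E) = 1/(8 + E) (T(E) = 1/(E - 4*(-2)) = 1/(E + 8) = 1/(8 + E))
T(O(6, 0))*(-485) = -485/(8 + (6 + 0)/(6 + 0)) = -485/(8 + 6/6) = -485/(8 + (1/6)*6) = -485/(8 + 1) = -485/9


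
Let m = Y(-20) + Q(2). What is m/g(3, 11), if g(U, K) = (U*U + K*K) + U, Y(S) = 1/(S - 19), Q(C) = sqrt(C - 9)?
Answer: -1/5187 + I*sqrt(7)/133 ≈ -0.00019279 + 0.019893*I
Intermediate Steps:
Q(C) = sqrt(-9 + C)
Y(S) = 1/(-19 + S)
g(U, K) = U + K**2 + U**2 (g(U, K) = (U**2 + K**2) + U = (K**2 + U**2) + U = U + K**2 + U**2)
m = -1/39 + I*sqrt(7) (m = 1/(-19 - 20) + sqrt(-9 + 2) = 1/(-39) + sqrt(-7) = -1/39 + I*sqrt(7) ≈ -0.025641 + 2.6458*I)
m/g(3, 11) = (-1/39 + I*sqrt(7))/(3 + 11**2 + 3**2) = (-1/39 + I*sqrt(7))/(3 + 121 + 9) = (-1/39 + I*sqrt(7))/133 = (-1/39 + I*sqrt(7))*(1/133) = -1/5187 + I*sqrt(7)/133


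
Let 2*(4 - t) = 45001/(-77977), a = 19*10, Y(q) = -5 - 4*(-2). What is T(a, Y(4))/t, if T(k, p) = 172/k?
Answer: 13412044/63537615 ≈ 0.21109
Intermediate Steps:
Y(q) = 3 (Y(q) = -5 + 8 = 3)
a = 190
t = 668817/155954 (t = 4 - 45001/(2*(-77977)) = 4 - 45001*(-1)/(2*77977) = 4 - ½*(-45001/77977) = 4 + 45001/155954 = 668817/155954 ≈ 4.2886)
T(a, Y(4))/t = (172/190)/(668817/155954) = (172*(1/190))*(155954/668817) = (86/95)*(155954/668817) = 13412044/63537615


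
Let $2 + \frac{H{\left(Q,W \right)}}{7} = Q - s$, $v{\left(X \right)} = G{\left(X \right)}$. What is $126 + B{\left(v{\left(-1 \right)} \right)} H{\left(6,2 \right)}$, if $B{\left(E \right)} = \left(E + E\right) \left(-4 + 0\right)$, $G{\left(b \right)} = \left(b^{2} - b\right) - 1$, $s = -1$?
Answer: $-154$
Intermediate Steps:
$G{\left(b \right)} = -1 + b^{2} - b$
$v{\left(X \right)} = -1 + X^{2} - X$
$H{\left(Q,W \right)} = -7 + 7 Q$ ($H{\left(Q,W \right)} = -14 + 7 \left(Q - -1\right) = -14 + 7 \left(Q + 1\right) = -14 + 7 \left(1 + Q\right) = -14 + \left(7 + 7 Q\right) = -7 + 7 Q$)
$B{\left(E \right)} = - 8 E$ ($B{\left(E \right)} = 2 E \left(-4\right) = - 8 E$)
$126 + B{\left(v{\left(-1 \right)} \right)} H{\left(6,2 \right)} = 126 + - 8 \left(-1 + \left(-1\right)^{2} - -1\right) \left(-7 + 7 \cdot 6\right) = 126 + - 8 \left(-1 + 1 + 1\right) \left(-7 + 42\right) = 126 + \left(-8\right) 1 \cdot 35 = 126 - 280 = -154$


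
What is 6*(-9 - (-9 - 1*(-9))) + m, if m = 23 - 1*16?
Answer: -47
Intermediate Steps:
m = 7 (m = 23 - 16 = 7)
6*(-9 - (-9 - 1*(-9))) + m = 6*(-9 - (-9 - 1*(-9))) + 7 = 6*(-9 - (-9 + 9)) + 7 = 6*(-9 - 1*0) + 7 = 6*(-9 + 0) + 7 = 6*(-9) + 7 = -54 + 7 = -47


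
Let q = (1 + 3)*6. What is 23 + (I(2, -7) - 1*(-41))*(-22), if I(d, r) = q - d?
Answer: -1363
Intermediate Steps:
q = 24 (q = 4*6 = 24)
I(d, r) = 24 - d
23 + (I(2, -7) - 1*(-41))*(-22) = 23 + ((24 - 1*2) - 1*(-41))*(-22) = 23 + ((24 - 2) + 41)*(-22) = 23 + (22 + 41)*(-22) = 23 + 63*(-22) = 23 - 1386 = -1363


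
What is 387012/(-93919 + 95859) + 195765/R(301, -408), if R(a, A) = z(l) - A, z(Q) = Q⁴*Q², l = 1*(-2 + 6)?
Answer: 530721537/2184440 ≈ 242.96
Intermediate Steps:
l = 4 (l = 1*4 = 4)
z(Q) = Q⁶
R(a, A) = 4096 - A (R(a, A) = 4⁶ - A = 4096 - A)
387012/(-93919 + 95859) + 195765/R(301, -408) = 387012/(-93919 + 95859) + 195765/(4096 - 1*(-408)) = 387012/1940 + 195765/(4096 + 408) = 387012*(1/1940) + 195765/4504 = 96753/485 + 195765*(1/4504) = 96753/485 + 195765/4504 = 530721537/2184440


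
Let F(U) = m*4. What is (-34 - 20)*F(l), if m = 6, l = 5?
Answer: -1296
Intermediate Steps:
F(U) = 24 (F(U) = 6*4 = 24)
(-34 - 20)*F(l) = (-34 - 20)*24 = -54*24 = -1296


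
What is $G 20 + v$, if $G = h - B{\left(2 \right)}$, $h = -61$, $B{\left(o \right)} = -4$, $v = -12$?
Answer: $-1152$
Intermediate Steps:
$G = -57$ ($G = -61 - -4 = -61 + 4 = -57$)
$G 20 + v = \left(-57\right) 20 - 12 = -1140 - 12 = -1152$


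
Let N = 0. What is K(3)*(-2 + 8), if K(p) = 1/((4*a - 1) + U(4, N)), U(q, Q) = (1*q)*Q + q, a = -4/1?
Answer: -6/13 ≈ -0.46154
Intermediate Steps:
a = -4 (a = -4*1 = -4)
U(q, Q) = q + Q*q (U(q, Q) = q*Q + q = Q*q + q = q + Q*q)
K(p) = -1/13 (K(p) = 1/((4*(-4) - 1) + 4*(1 + 0)) = 1/((-16 - 1) + 4*1) = 1/(-17 + 4) = 1/(-13) = -1/13)
K(3)*(-2 + 8) = -(-2 + 8)/13 = -1/13*6 = -6/13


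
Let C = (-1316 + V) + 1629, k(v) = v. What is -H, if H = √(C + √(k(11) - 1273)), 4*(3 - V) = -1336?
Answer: -√(650 + I*√1262) ≈ -25.505 - 0.69644*I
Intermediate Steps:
V = 337 (V = 3 - ¼*(-1336) = 3 + 334 = 337)
C = 650 (C = (-1316 + 337) + 1629 = -979 + 1629 = 650)
H = √(650 + I*√1262) (H = √(650 + √(11 - 1273)) = √(650 + √(-1262)) = √(650 + I*√1262) ≈ 25.505 + 0.69644*I)
-H = -√(650 + I*√1262)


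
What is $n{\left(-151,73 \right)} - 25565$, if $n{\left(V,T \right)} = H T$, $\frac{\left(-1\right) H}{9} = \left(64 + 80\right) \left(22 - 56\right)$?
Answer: $3191107$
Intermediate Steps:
$H = 44064$ ($H = - 9 \left(64 + 80\right) \left(22 - 56\right) = - 9 \cdot 144 \left(-34\right) = \left(-9\right) \left(-4896\right) = 44064$)
$n{\left(V,T \right)} = 44064 T$
$n{\left(-151,73 \right)} - 25565 = 44064 \cdot 73 - 25565 = 3216672 - 25565 = 3191107$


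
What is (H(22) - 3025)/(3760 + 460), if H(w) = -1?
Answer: -1513/2110 ≈ -0.71706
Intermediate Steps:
(H(22) - 3025)/(3760 + 460) = (-1 - 3025)/(3760 + 460) = -3026/4220 = -3026*1/4220 = -1513/2110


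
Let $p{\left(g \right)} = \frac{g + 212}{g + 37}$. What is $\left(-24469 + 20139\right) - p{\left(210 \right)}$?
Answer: $- \frac{1069932}{247} \approx -4331.7$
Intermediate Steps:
$p{\left(g \right)} = \frac{212 + g}{37 + g}$
$\left(-24469 + 20139\right) - p{\left(210 \right)} = \left(-24469 + 20139\right) - \frac{212 + 210}{37 + 210} = -4330 - \frac{1}{247} \cdot 422 = -4330 - \frac{422}{247} = - \frac{1069932}{247}$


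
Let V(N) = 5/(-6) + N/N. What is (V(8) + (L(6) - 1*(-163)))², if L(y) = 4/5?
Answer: 24196561/900 ≈ 26885.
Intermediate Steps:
L(y) = ⅘ (L(y) = 4*(⅕) = ⅘)
V(N) = ⅙ (V(N) = 5*(-⅙) + 1 = -⅚ + 1 = ⅙)
(V(8) + (L(6) - 1*(-163)))² = (⅙ + (⅘ - 1*(-163)))² = (⅙ + (⅘ + 163))² = (⅙ + 819/5)² = (4919/30)² = 24196561/900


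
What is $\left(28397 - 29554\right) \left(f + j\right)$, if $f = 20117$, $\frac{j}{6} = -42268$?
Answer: $270149087$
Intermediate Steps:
$j = -253608$ ($j = 6 \left(-42268\right) = -253608$)
$\left(28397 - 29554\right) \left(f + j\right) = \left(28397 - 29554\right) \left(20117 - 253608\right) = \left(-1157\right) \left(-233491\right) = 270149087$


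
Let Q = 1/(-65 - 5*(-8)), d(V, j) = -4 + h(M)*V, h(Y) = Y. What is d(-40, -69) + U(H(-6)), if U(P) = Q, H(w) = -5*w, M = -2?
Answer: 1899/25 ≈ 75.960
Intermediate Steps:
d(V, j) = -4 - 2*V
Q = -1/25 (Q = 1/(-65 + 40) = 1/(-25) = -1/25 ≈ -0.040000)
U(P) = -1/25
d(-40, -69) + U(H(-6)) = (-4 - 2*(-40)) - 1/25 = (-4 + 80) - 1/25 = 76 - 1/25 = 1899/25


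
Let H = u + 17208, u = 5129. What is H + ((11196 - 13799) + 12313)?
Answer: 32047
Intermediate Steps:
H = 22337 (H = 5129 + 17208 = 22337)
H + ((11196 - 13799) + 12313) = 22337 + ((11196 - 13799) + 12313) = 22337 + (-2603 + 12313) = 22337 + 9710 = 32047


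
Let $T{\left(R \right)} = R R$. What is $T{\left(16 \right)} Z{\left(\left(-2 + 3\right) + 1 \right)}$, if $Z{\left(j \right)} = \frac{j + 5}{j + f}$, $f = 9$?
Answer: $\frac{1792}{11} \approx 162.91$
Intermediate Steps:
$T{\left(R \right)} = R^{2}$
$Z{\left(j \right)} = \frac{5 + j}{9 + j}$ ($Z{\left(j \right)} = \frac{j + 5}{j + 9} = \frac{5 + j}{9 + j}$)
$T{\left(16 \right)} Z{\left(\left(-2 + 3\right) + 1 \right)} = 16^{2} \frac{5 + \left(\left(-2 + 3\right) + 1\right)}{9 + \left(\left(-2 + 3\right) + 1\right)} = 256 \frac{5 + \left(1 + 1\right)}{9 + \left(1 + 1\right)} = 256 \frac{5 + 2}{9 + 2} = 256 \cdot \frac{1}{11} \cdot 7 = 256 \cdot \frac{7}{11} = \frac{1792}{11}$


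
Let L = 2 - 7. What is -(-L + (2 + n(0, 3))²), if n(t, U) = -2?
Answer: -5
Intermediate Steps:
L = -5
-(-L + (2 + n(0, 3))²) = -(-1*(-5) + (2 - 2)²) = -(5 + 0²) = -(5 + 0) = -1*5 = -5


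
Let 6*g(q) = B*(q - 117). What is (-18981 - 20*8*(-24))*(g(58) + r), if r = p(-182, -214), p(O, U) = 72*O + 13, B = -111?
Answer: 363368859/2 ≈ 1.8168e+8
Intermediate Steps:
p(O, U) = 13 + 72*O
g(q) = 4329/2 - 37*q/2 (g(q) = (-111*(q - 117))/6 = (-111*(-117 + q))/6 = (12987 - 111*q)/6 = 4329/2 - 37*q/2)
r = -13091 (r = 13 + 72*(-182) = 13 - 13104 = -13091)
(-18981 - 20*8*(-24))*(g(58) + r) = (-18981 - 20*8*(-24))*((4329/2 - 37/2*58) - 13091) = (-18981 - 160*(-24))*((4329/2 - 1073) - 13091) = (-18981 + 3840)*(2183/2 - 13091) = -15141*(-23999/2) = 363368859/2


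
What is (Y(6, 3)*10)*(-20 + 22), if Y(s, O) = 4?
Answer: 80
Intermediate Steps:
(Y(6, 3)*10)*(-20 + 22) = (4*10)*(-20 + 22) = 40*2 = 80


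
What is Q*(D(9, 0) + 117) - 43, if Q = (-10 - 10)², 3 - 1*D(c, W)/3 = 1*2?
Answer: 47957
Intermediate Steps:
D(c, W) = 3 (D(c, W) = 9 - 3*2 = 9 - 6 = 3)
Q = 400 (Q = (-20)² = 400)
Q*(D(9, 0) + 117) - 43 = 400*(3 + 117) - 43 = 400*120 - 43 = 48000 - 43 = 47957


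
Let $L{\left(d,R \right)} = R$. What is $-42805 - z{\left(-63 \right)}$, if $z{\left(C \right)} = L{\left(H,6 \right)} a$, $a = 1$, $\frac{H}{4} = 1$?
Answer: $-42811$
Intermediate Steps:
$H = 4$ ($H = 4 \cdot 1 = 4$)
$z{\left(C \right)} = 6$ ($z{\left(C \right)} = 6 \cdot 1 = 6$)
$-42805 - z{\left(-63 \right)} = -42805 - 6 = -42811$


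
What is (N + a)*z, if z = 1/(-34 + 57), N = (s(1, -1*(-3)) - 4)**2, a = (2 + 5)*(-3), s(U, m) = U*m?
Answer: -20/23 ≈ -0.86957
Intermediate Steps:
a = -21 (a = 7*(-3) = -21)
N = 1 (N = (1*(-1*(-3)) - 4)**2 = (1*3 - 4)**2 = (3 - 4)**2 = (-1)**2 = 1)
z = 1/23 ≈ 0.043478
(N + a)*z = (1 - 21)*(1/23) = -20*1/23 = -20/23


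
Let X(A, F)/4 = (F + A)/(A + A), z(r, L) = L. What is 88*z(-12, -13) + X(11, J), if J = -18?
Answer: -12598/11 ≈ -1145.3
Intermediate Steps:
X(A, F) = 2*(A + F)/A (X(A, F) = 4*((F + A)/(A + A)) = 4*((A + F)/((2*A))) = 4*((A + F)*(1/(2*A))) = 4*((A + F)/(2*A)) = 2*(A + F)/A)
88*z(-12, -13) + X(11, J) = 88*(-13) + (2 + 2*(-18)/11) = -1144 + (2 + 2*(-18)*(1/11)) = -1144 + (2 - 36/11) = -1144 - 14/11 = -12598/11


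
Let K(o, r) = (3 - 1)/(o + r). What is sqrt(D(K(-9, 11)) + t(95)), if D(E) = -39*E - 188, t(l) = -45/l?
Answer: I*sqrt(82118)/19 ≈ 15.082*I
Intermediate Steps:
K(o, r) = 2/(o + r)
D(E) = -188 - 39*E
sqrt(D(K(-9, 11)) + t(95)) = sqrt((-188 - 78/(-9 + 11)) - 45/95) = sqrt((-188 - 78/2) - 45*1/95) = sqrt((-188 - 78/2) - 9/19) = sqrt((-188 - 39*1) - 9/19) = sqrt((-188 - 39) - 9/19) = sqrt(-227 - 9/19) = sqrt(-4322/19) = I*sqrt(82118)/19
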